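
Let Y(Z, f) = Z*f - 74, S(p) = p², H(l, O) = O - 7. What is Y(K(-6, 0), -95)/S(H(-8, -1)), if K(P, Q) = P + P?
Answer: 533/32 ≈ 16.656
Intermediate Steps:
H(l, O) = -7 + O
K(P, Q) = 2*P
Y(Z, f) = -74 + Z*f
Y(K(-6, 0), -95)/S(H(-8, -1)) = (-74 + (2*(-6))*(-95))/((-7 - 1)²) = (-74 - 12*(-95))/((-8)²) = (-74 + 1140)/64 = 1066*(1/64) = 533/32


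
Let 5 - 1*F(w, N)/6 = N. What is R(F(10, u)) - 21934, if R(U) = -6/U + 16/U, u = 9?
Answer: -263213/12 ≈ -21934.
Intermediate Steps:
F(w, N) = 30 - 6*N
R(U) = 10/U
R(F(10, u)) - 21934 = 10/(30 - 6*9) - 21934 = 10/(30 - 54) - 21934 = 10/(-24) - 21934 = 10*(-1/24) - 21934 = -5/12 - 21934 = -263213/12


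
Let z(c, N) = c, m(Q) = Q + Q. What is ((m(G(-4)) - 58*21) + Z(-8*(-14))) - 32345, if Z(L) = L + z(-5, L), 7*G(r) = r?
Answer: -234200/7 ≈ -33457.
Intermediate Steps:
G(r) = r/7
m(Q) = 2*Q
Z(L) = -5 + L (Z(L) = L - 5 = -5 + L)
((m(G(-4)) - 58*21) + Z(-8*(-14))) - 32345 = ((2*((1/7)*(-4)) - 58*21) + (-5 - 8*(-14))) - 32345 = ((2*(-4/7) - 1218) + (-5 + 112)) - 32345 = ((-8/7 - 1218) + 107) - 32345 = (-8534/7 + 107) - 32345 = -7785/7 - 32345 = -234200/7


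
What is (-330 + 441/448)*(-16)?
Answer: 21057/4 ≈ 5264.3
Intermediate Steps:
(-330 + 441/448)*(-16) = (-330 + 441*(1/448))*(-16) = (-330 + 63/64)*(-16) = -21057/64*(-16) = 21057/4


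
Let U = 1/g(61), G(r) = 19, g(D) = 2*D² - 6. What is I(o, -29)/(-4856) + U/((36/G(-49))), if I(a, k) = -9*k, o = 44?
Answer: -8722049/162491472 ≈ -0.053677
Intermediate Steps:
g(D) = -6 + 2*D²
U = 1/7436 (U = 1/(-6 + 2*61²) = 1/(-6 + 2*3721) = 1/(-6 + 7442) = 1/7436 ≈ 0.00013448)
I(o, -29)/(-4856) + U/((36/G(-49))) = -9*(-29)/(-4856) + 1/(7436*((36/19))) = 261*(-1/4856) + 1/(7436*((36*(1/19)))) = -261/4856 + 1/(7436*(36/19)) = -261/4856 + (1/7436)*(19/36) = -261/4856 + 19/267696 = -8722049/162491472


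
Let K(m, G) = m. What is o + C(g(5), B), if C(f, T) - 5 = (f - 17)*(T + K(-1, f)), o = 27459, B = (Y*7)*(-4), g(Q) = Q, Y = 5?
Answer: 29156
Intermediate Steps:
B = -140 (B = (5*7)*(-4) = 35*(-4) = -140)
C(f, T) = 5 + (-1 + T)*(-17 + f) (C(f, T) = 5 + (f - 17)*(T - 1) = 5 + (-17 + f)*(-1 + T) = 5 + (-1 + T)*(-17 + f))
o + C(g(5), B) = 27459 + (22 - 1*5 - 17*(-140) - 140*5) = 27459 + (22 - 5 + 2380 - 700) = 27459 + 1697 = 29156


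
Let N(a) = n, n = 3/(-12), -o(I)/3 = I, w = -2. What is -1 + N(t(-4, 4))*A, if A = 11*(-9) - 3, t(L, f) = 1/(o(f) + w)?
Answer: 49/2 ≈ 24.500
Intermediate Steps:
o(I) = -3*I
t(L, f) = 1/(-2 - 3*f) (t(L, f) = 1/(-3*f - 2) = 1/(-2 - 3*f))
n = -¼ (n = 3*(-1/12) = -¼ ≈ -0.25000)
A = -102 (A = -99 - 3 = -102)
N(a) = -¼
-1 + N(t(-4, 4))*A = -1 - ¼*(-102) = -1 + 51/2 = 49/2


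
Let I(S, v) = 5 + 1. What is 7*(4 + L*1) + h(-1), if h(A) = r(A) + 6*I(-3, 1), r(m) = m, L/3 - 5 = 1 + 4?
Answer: 273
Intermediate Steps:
L = 30 (L = 15 + 3*(1 + 4) = 15 + 3*5 = 15 + 15 = 30)
I(S, v) = 6
h(A) = 36 + A (h(A) = A + 6*6 = A + 36 = 36 + A)
7*(4 + L*1) + h(-1) = 7*(4 + 30*1) + (36 - 1) = 7*(4 + 30) + 35 = 7*34 + 35 = 238 + 35 = 273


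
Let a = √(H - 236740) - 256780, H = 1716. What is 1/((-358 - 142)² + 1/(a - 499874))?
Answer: 3868415613087658/967103903266801972973 + 4*I*√14689/35782844420871673000001 ≈ 4.0e-6 + 1.3548e-20*I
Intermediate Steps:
a = -256780 + 4*I*√14689 (a = √(1716 - 236740) - 256780 = √(-235024) - 256780 = 4*I*√14689 - 256780 = -256780 + 4*I*√14689 ≈ -2.5678e+5 + 484.79*I)
1/((-358 - 142)² + 1/(a - 499874)) = 1/((-358 - 142)² + 1/((-256780 + 4*I*√14689) - 499874)) = 1/((-500)² + 1/(-756654 + 4*I*√14689)) = 1/(250000 + 1/(-756654 + 4*I*√14689))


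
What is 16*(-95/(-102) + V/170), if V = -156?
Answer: 56/255 ≈ 0.21961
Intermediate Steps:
16*(-95/(-102) + V/170) = 16*(-95/(-102) - 156/170) = 16*(-95*(-1/102) - 156*1/170) = 16*(95/102 - 78/85) = 16*(7/510) = 56/255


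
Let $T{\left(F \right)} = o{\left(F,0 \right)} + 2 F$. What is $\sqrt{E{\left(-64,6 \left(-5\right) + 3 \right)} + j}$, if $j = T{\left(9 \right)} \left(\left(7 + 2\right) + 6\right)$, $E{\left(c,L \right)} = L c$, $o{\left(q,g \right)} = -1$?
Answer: $\sqrt{1983} \approx 44.531$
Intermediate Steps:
$T{\left(F \right)} = -1 + 2 F$
$j = 255$ ($j = \left(-1 + 2 \cdot 9\right) \left(\left(7 + 2\right) + 6\right) = \left(-1 + 18\right) \left(9 + 6\right) = 17 \cdot 15 = 255$)
$\sqrt{E{\left(-64,6 \left(-5\right) + 3 \right)} + j} = \sqrt{\left(6 \left(-5\right) + 3\right) \left(-64\right) + 255} = \sqrt{\left(-30 + 3\right) \left(-64\right) + 255} = \sqrt{\left(-27\right) \left(-64\right) + 255} = \sqrt{1728 + 255} = \sqrt{1983}$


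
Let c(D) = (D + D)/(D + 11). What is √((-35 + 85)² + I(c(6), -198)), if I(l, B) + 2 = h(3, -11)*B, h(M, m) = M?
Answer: 4*√119 ≈ 43.635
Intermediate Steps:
c(D) = 2*D/(11 + D) (c(D) = (2*D)/(11 + D) = 2*D/(11 + D))
I(l, B) = -2 + 3*B
√((-35 + 85)² + I(c(6), -198)) = √((-35 + 85)² + (-2 + 3*(-198))) = √(50² + (-2 - 594)) = √(2500 - 596) = √1904 = 4*√119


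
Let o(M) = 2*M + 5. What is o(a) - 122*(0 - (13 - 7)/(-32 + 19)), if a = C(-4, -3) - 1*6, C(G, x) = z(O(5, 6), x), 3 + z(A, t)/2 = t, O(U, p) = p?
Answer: -1135/13 ≈ -87.308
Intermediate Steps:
z(A, t) = -6 + 2*t
C(G, x) = -6 + 2*x
a = -18 (a = (-6 + 2*(-3)) - 1*6 = (-6 - 6) - 6 = -12 - 6 = -18)
o(M) = 5 + 2*M
o(a) - 122*(0 - (13 - 7)/(-32 + 19)) = (5 + 2*(-18)) - 122*(0 - (13 - 7)/(-32 + 19)) = (5 - 36) - 122*(0 - 6/(-13)) = -31 - 122*(0 - 6*(-1)/13) = -31 - 122*(0 - 1*(-6/13)) = -31 - 122*(0 + 6/13) = -31 - 122*6/13 = -31 - 732/13 = -1135/13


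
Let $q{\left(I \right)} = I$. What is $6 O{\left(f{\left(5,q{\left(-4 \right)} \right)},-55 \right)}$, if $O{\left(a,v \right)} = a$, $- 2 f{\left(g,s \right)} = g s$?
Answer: $60$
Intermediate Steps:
$f{\left(g,s \right)} = - \frac{g s}{2}$
$6 O{\left(f{\left(5,q{\left(-4 \right)} \right)},-55 \right)} = 6 \left(\left(- \frac{1}{2}\right) 5 \left(-4\right)\right) = 6 \cdot 10 = 60$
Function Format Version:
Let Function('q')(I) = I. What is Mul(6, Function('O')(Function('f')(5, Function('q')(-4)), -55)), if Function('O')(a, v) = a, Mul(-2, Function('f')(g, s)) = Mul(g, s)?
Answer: 60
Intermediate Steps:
Function('f')(g, s) = Mul(Rational(-1, 2), g, s) (Function('f')(g, s) = Mul(Rational(-1, 2), Mul(g, s)) = Mul(Rational(-1, 2), g, s))
Mul(6, Function('O')(Function('f')(5, Function('q')(-4)), -55)) = Mul(6, Mul(Rational(-1, 2), 5, -4)) = Mul(6, 10) = 60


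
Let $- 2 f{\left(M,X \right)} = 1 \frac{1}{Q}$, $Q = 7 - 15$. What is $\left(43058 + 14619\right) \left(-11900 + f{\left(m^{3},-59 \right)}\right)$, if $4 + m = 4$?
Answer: $- \frac{10981643123}{16} \approx -6.8635 \cdot 10^{8}$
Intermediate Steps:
$Q = -8$
$m = 0$ ($m = -4 + 4 = 0$)
$f{\left(M,X \right)} = \frac{1}{16}$ ($f{\left(M,X \right)} = - \frac{1 \frac{1}{-8}}{2} = - \frac{1 \left(- \frac{1}{8}\right)}{2} = \left(- \frac{1}{2}\right) \left(- \frac{1}{8}\right) = \frac{1}{16}$)
$\left(43058 + 14619\right) \left(-11900 + f{\left(m^{3},-59 \right)}\right) = \left(43058 + 14619\right) \left(-11900 + \frac{1}{16}\right) = 57677 \left(- \frac{190399}{16}\right) = - \frac{10981643123}{16}$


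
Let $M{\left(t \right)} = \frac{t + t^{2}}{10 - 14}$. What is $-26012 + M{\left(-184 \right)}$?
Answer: $-34430$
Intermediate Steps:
$M{\left(t \right)} = - \frac{t}{4} - \frac{t^{2}}{4}$ ($M{\left(t \right)} = \frac{t + t^{2}}{-4} = \left(t + t^{2}\right) \left(- \frac{1}{4}\right) = - \frac{t}{4} - \frac{t^{2}}{4}$)
$-26012 + M{\left(-184 \right)} = -26012 - - 46 \left(1 - 184\right) = -26012 - \left(-46\right) \left(-183\right) = -26012 - 8418 = -34430$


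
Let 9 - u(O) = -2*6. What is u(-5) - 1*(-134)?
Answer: 155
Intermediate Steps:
u(O) = 21 (u(O) = 9 - (-2)*6 = 9 - 1*(-12) = 9 + 12 = 21)
u(-5) - 1*(-134) = 21 - 1*(-134) = 21 + 134 = 155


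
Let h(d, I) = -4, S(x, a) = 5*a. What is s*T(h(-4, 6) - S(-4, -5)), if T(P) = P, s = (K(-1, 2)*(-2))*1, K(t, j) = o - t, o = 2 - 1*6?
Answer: 126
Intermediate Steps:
o = -4 (o = 2 - 6 = -4)
K(t, j) = -4 - t
s = 6 (s = ((-4 - 1*(-1))*(-2))*1 = ((-4 + 1)*(-2))*1 = -3*(-2)*1 = 6*1 = 6)
s*T(h(-4, 6) - S(-4, -5)) = 6*(-4 - 5*(-5)) = 6*(-4 - 1*(-25)) = 6*(-4 + 25) = 6*21 = 126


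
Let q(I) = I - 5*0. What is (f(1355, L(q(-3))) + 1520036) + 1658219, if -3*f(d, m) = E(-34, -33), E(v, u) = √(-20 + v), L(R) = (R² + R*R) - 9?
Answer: 3178255 - I*√6 ≈ 3.1783e+6 - 2.4495*I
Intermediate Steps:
q(I) = I (q(I) = I + 0 = I)
L(R) = -9 + 2*R² (L(R) = (R² + R²) - 9 = 2*R² - 9 = -9 + 2*R²)
f(d, m) = -I*√6 (f(d, m) = -√(-20 - 34)/3 = -I*√6)
(f(1355, L(q(-3))) + 1520036) + 1658219 = (-I*√6 + 1520036) + 1658219 = (1520036 - I*√6) + 1658219 = 3178255 - I*√6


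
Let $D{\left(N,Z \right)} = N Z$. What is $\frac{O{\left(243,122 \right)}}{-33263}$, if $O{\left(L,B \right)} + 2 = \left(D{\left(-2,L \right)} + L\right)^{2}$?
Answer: $- \frac{59047}{33263} \approx -1.7752$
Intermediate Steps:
$O{\left(L,B \right)} = -2 + L^{2}$ ($O{\left(L,B \right)} = -2 + \left(- 2 L + L\right)^{2} = -2 + \left(- L\right)^{2} = -2 + L^{2}$)
$\frac{O{\left(243,122 \right)}}{-33263} = \frac{-2 + 243^{2}}{-33263} = \left(-2 + 59049\right) \left(- \frac{1}{33263}\right) = 59047 \left(- \frac{1}{33263}\right) = - \frac{59047}{33263}$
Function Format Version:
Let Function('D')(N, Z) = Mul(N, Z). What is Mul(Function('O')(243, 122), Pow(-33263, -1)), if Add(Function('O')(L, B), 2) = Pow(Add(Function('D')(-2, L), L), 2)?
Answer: Rational(-59047, 33263) ≈ -1.7752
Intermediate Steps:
Function('O')(L, B) = Add(-2, Pow(L, 2)) (Function('O')(L, B) = Add(-2, Pow(Add(Mul(-2, L), L), 2)) = Add(-2, Pow(Mul(-1, L), 2)) = Add(-2, Pow(L, 2)))
Mul(Function('O')(243, 122), Pow(-33263, -1)) = Mul(Add(-2, Pow(243, 2)), Pow(-33263, -1)) = Mul(Add(-2, 59049), Rational(-1, 33263)) = Mul(59047, Rational(-1, 33263)) = Rational(-59047, 33263)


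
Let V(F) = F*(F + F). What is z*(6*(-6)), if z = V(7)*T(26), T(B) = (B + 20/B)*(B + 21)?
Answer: -57703968/13 ≈ -4.4388e+6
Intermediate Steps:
T(B) = (21 + B)*(B + 20/B) (T(B) = (B + 20/B)*(21 + B) = (21 + B)*(B + 20/B))
V(F) = 2*F² (V(F) = F*(2*F) = 2*F²)
z = 1602888/13 (z = (2*7²)*(20 + 26² + 21*26 + 420/26) = (2*49)*(20 + 676 + 546 + 420*(1/26)) = 98*(20 + 676 + 546 + 210/13) = 98*(16356/13) = 1602888/13 ≈ 1.2330e+5)
z*(6*(-6)) = 1602888*(6*(-6))/13 = (1602888/13)*(-36) = -57703968/13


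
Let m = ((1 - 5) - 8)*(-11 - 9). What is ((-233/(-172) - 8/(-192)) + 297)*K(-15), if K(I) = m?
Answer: 3079450/43 ≈ 71615.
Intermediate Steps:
m = 240 (m = (-4 - 8)*(-20) = -12*(-20) = 240)
K(I) = 240
((-233/(-172) - 8/(-192)) + 297)*K(-15) = ((-233/(-172) - 8/(-192)) + 297)*240 = ((-233*(-1/172) - 8*(-1/192)) + 297)*240 = ((233/172 + 1/24) + 297)*240 = (1441/1032 + 297)*240 = (307945/1032)*240 = 3079450/43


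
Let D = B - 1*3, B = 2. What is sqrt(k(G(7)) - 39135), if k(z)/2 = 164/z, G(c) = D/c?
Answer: I*sqrt(41431) ≈ 203.55*I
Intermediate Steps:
D = -1 (D = 2 - 1*3 = 2 - 3 = -1)
G(c) = -1/c
k(z) = 328/z (k(z) = 2*(164/z) = 328/z)
sqrt(k(G(7)) - 39135) = sqrt(328/((-1/7)) - 39135) = sqrt(328/((-1*1/7)) - 39135) = sqrt(328/(-1/7) - 39135) = sqrt(328*(-7) - 39135) = sqrt(-2296 - 39135) = sqrt(-41431) = I*sqrt(41431)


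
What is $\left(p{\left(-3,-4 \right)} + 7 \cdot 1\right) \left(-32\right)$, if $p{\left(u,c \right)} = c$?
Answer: $-96$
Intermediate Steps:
$\left(p{\left(-3,-4 \right)} + 7 \cdot 1\right) \left(-32\right) = \left(-4 + 7 \cdot 1\right) \left(-32\right) = \left(-4 + 7\right) \left(-32\right) = 3 \left(-32\right) = -96$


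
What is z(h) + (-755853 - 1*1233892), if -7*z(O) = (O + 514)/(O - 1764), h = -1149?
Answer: -40572890930/20391 ≈ -1.9897e+6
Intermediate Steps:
z(O) = -(514 + O)/(7*(-1764 + O)) (z(O) = -(O + 514)/(7*(O - 1764)) = -(514 + O)/(7*(-1764 + O)))
z(h) + (-755853 - 1*1233892) = (-514 - 1*(-1149))/(7*(-1764 - 1149)) + (-755853 - 1*1233892) = (1/7)*(-514 + 1149)/(-2913) + (-755853 - 1233892) = (1/7)*(-1/2913)*635 - 1989745 = -635/20391 - 1989745 = -40572890930/20391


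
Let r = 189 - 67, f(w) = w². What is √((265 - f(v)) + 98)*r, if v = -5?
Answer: 1586*√2 ≈ 2242.9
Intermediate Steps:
r = 122
√((265 - f(v)) + 98)*r = √((265 - 1*(-5)²) + 98)*122 = √((265 - 1*25) + 98)*122 = √((265 - 25) + 98)*122 = √(240 + 98)*122 = √338*122 = (13*√2)*122 = 1586*√2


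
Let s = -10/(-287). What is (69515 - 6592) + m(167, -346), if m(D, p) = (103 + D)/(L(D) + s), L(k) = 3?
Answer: 54883423/871 ≈ 63012.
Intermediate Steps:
s = 10/287 (s = -10*(-1/287) = 10/287 ≈ 0.034843)
m(D, p) = 29561/871 + 287*D/871 (m(D, p) = (103 + D)/(3 + 10/287) = (103 + D)/(871/287) = (103 + D)*(287/871) = 29561/871 + 287*D/871)
(69515 - 6592) + m(167, -346) = (69515 - 6592) + (29561/871 + (287/871)*167) = 62923 + (29561/871 + 47929/871) = 62923 + 77490/871 = 54883423/871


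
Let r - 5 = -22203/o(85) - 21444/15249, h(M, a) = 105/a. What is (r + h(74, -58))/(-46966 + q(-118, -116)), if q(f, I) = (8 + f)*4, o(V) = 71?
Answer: 2169475167/330764208788 ≈ 0.0065590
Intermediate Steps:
q(f, I) = 32 + 4*f
r = -111560892/360893 (r = 5 + (-22203/71 - 21444/15249) = 5 + (-22203*1/71 - 21444*1/15249) = 5 + (-22203/71 - 7148/5083) = 5 - 113365357/360893 = -111560892/360893 ≈ -309.12)
(r + h(74, -58))/(-46966 + q(-118, -116)) = (-111560892/360893 + 105/(-58))/(-46966 + (32 + 4*(-118))) = (-111560892/360893 + 105*(-1/58))/(-46966 + (32 - 472)) = (-111560892/360893 - 105/58)/(-46966 - 440) = -6508425501/20931794/(-47406) = -6508425501/20931794*(-1/47406) = 2169475167/330764208788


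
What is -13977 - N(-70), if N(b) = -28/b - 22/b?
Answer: -97844/7 ≈ -13978.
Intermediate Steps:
N(b) = -50/b
-13977 - N(-70) = -13977 - (-50)/(-70) = -13977 - (-50)*(-1)/70 = -13977 - 1*5/7 = -13977 - 5/7 = -97844/7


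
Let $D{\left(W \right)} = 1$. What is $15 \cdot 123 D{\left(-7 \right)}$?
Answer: $1845$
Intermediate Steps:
$15 \cdot 123 D{\left(-7 \right)} = 15 \cdot 123 \cdot 1 = 1845 \cdot 1 = 1845$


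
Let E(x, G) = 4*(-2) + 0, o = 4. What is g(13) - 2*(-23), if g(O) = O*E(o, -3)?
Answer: -58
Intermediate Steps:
E(x, G) = -8 (E(x, G) = -8 + 0 = -8)
g(O) = -8*O (g(O) = O*(-8) = -8*O)
g(13) - 2*(-23) = -8*13 - 2*(-23) = -104 + 46 = -58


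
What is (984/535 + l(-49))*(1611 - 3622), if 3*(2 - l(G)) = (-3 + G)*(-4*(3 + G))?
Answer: -10306459462/1605 ≈ -6.4215e+6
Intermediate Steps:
l(G) = 2 - (-12 - 4*G)*(-3 + G)/3 (l(G) = 2 - (-3 + G)*(-4*(3 + G))/3 = 2 - (-3 + G)*(-12 - 4*G)/3 = 2 - (-12 - 4*G)*(-3 + G)/3)
(984/535 + l(-49))*(1611 - 3622) = (984/535 + (-10 + (4/3)*(-49)**2))*(1611 - 3622) = (984*(1/535) + (-10 + (4/3)*2401))*(-2011) = (984/535 + (-10 + 9604/3))*(-2011) = (984/535 + 9574/3)*(-2011) = (5125042/1605)*(-2011) = -10306459462/1605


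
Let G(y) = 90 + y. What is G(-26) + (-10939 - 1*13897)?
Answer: -24772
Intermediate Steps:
G(-26) + (-10939 - 1*13897) = (90 - 26) + (-10939 - 1*13897) = 64 + (-10939 - 13897) = 64 - 24836 = -24772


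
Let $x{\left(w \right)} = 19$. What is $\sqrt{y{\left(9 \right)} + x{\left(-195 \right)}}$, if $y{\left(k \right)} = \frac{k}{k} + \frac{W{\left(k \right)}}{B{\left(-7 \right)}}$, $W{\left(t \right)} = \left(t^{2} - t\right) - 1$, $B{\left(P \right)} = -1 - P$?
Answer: $\frac{\sqrt{1146}}{6} \approx 5.6421$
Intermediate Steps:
$W{\left(t \right)} = -1 + t^{2} - t$
$y{\left(k \right)} = \frac{5}{6} - \frac{k}{6} + \frac{k^{2}}{6}$ ($y{\left(k \right)} = \frac{k}{k} + \frac{-1 + k^{2} - k}{-1 - -7} = 1 + \frac{-1 + k^{2} - k}{-1 + 7} = 1 + \frac{-1 + k^{2} - k}{6} = 1 + \left(-1 + k^{2} - k\right) \frac{1}{6} = 1 - \left(\frac{1}{6} - \frac{k^{2}}{6} + \frac{k}{6}\right) = \frac{5}{6} - \frac{k}{6} + \frac{k^{2}}{6}$)
$\sqrt{y{\left(9 \right)} + x{\left(-195 \right)}} = \sqrt{\left(\frac{5}{6} - \frac{3}{2} + \frac{9^{2}}{6}\right) + 19} = \sqrt{\left(\frac{5}{6} - \frac{3}{2} + \frac{1}{6} \cdot 81\right) + 19} = \sqrt{\left(\frac{5}{6} - \frac{3}{2} + \frac{27}{2}\right) + 19} = \sqrt{\frac{77}{6} + 19} = \sqrt{\frac{191}{6}} = \frac{\sqrt{1146}}{6}$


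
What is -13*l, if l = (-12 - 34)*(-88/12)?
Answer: -13156/3 ≈ -4385.3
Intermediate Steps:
l = 1012/3 (l = -(-4048)/12 = -46*(-22/3) = 1012/3 ≈ 337.33)
-13*l = -13*1012/3 = -13156/3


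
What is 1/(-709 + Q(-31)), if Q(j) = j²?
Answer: 1/252 ≈ 0.0039683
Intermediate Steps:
1/(-709 + Q(-31)) = 1/(-709 + (-31)²) = 1/(-709 + 961) = 1/252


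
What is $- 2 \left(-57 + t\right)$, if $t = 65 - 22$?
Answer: $28$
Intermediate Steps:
$t = 43$
$- 2 \left(-57 + t\right) = - 2 \left(-57 + 43\right) = \left(-2\right) \left(-14\right) = 28$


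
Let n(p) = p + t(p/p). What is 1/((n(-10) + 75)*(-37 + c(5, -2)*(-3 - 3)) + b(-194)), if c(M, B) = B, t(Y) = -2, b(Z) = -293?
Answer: -1/1868 ≈ -0.00053533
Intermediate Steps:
n(p) = -2 + p (n(p) = p - 2 = -2 + p)
1/((n(-10) + 75)*(-37 + c(5, -2)*(-3 - 3)) + b(-194)) = 1/(((-2 - 10) + 75)*(-37 - 2*(-3 - 3)) - 293) = 1/((-12 + 75)*(-37 - 2*(-6)) - 293) = 1/(63*(-37 + 12) - 293) = 1/(63*(-25) - 293) = 1/(-1575 - 293) = 1/(-1868) = -1/1868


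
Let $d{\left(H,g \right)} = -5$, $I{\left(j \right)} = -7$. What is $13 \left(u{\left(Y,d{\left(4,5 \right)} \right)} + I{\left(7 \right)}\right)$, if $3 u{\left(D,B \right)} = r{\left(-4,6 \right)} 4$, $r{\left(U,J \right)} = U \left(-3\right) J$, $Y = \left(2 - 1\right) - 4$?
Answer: $1157$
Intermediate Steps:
$Y = -3$ ($Y = \left(2 - 1\right) - 4 = 1 - 4 = -3$)
$r{\left(U,J \right)} = - 3 J U$ ($r{\left(U,J \right)} = - 3 U J = - 3 J U$)
$u{\left(D,B \right)} = 96$ ($u{\left(D,B \right)} = \frac{\left(-3\right) 6 \left(-4\right) 4}{3} = \frac{72 \cdot 4}{3} = \frac{1}{3} \cdot 288 = 96$)
$13 \left(u{\left(Y,d{\left(4,5 \right)} \right)} + I{\left(7 \right)}\right) = 13 \left(96 - 7\right) = 13 \cdot 89 = 1157$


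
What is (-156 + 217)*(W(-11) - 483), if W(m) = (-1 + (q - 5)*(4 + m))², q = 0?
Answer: 41053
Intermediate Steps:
W(m) = (-21 - 5*m)² (W(m) = (-1 + (0 - 5)*(4 + m))² = (-1 - 5*(4 + m))² = (-1 + (-20 - 5*m))² = (-21 - 5*m)²)
(-156 + 217)*(W(-11) - 483) = (-156 + 217)*((21 + 5*(-11))² - 483) = 61*((21 - 55)² - 483) = 61*((-34)² - 483) = 61*(1156 - 483) = 61*673 = 41053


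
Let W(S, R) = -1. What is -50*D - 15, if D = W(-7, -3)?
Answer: 35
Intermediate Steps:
D = -1
-50*D - 15 = -50*(-1) - 15 = 50 - 15 = 35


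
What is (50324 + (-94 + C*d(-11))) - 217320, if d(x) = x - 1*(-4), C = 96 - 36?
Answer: -167510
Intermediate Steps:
C = 60
d(x) = 4 + x (d(x) = x + 4 = 4 + x)
(50324 + (-94 + C*d(-11))) - 217320 = (50324 + (-94 + 60*(4 - 11))) - 217320 = (50324 + (-94 + 60*(-7))) - 217320 = (50324 + (-94 - 420)) - 217320 = (50324 - 514) - 217320 = 49810 - 217320 = -167510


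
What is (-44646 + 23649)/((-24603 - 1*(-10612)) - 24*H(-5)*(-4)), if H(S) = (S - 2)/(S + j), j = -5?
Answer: 104985/69619 ≈ 1.5080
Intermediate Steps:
H(S) = (-2 + S)/(-5 + S) (H(S) = (S - 2)/(S - 5) = (-2 + S)/(-5 + S))
(-44646 + 23649)/((-24603 - 1*(-10612)) - 24*H(-5)*(-4)) = (-44646 + 23649)/((-24603 - 1*(-10612)) - 24*(-2 - 5)/(-5 - 5)*(-4)) = -20997/((-24603 + 10612) - 24*(-7)/(-10)*(-4)) = -20997/(-13991 - (-12)*(-7)/5*(-4)) = -20997/(-13991 - 24*7/10*(-4)) = -20997/(-13991 - 84/5*(-4)) = -20997/(-13991 + 336/5) = -20997/(-69619/5) = -20997*(-5/69619) = 104985/69619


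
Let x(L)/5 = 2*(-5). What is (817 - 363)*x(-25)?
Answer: -22700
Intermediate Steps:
x(L) = -50 (x(L) = 5*(2*(-5)) = 5*(-10) = -50)
(817 - 363)*x(-25) = (817 - 363)*(-50) = 454*(-50) = -22700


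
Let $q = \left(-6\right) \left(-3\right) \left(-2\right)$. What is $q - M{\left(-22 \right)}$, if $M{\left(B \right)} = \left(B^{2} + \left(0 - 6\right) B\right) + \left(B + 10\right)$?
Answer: $-640$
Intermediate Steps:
$M{\left(B \right)} = 10 + B^{2} - 5 B$ ($M{\left(B \right)} = \left(B^{2} + \left(0 - 6\right) B\right) + \left(10 + B\right) = \left(B^{2} - 6 B\right) + \left(10 + B\right) = 10 + B^{2} - 5 B$)
$q = -36$ ($q = 18 \left(-2\right) = -36$)
$q - M{\left(-22 \right)} = -36 - \left(10 + \left(-22\right)^{2} - -110\right) = -36 - \left(10 + 484 + 110\right) = -36 - 604 = -640$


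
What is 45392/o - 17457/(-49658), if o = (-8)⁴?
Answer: 72674369/6356224 ≈ 11.434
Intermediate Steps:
o = 4096
45392/o - 17457/(-49658) = 45392/4096 - 17457/(-49658) = 45392*(1/4096) - 17457*(-1/49658) = 2837/256 + 17457/49658 = 72674369/6356224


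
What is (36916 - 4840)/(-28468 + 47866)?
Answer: 5346/3233 ≈ 1.6536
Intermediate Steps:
(36916 - 4840)/(-28468 + 47866) = 32076/19398 = 32076*(1/19398) = 5346/3233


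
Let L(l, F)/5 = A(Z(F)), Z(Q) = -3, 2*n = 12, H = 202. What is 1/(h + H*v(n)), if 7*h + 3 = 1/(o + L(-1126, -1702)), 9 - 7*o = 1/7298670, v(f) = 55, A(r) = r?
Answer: 4904706247/54489133296517 ≈ 9.0013e-5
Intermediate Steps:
n = 6 (n = (½)*12 = 6)
L(l, F) = -15 (L(l, F) = 5*(-3) = -15)
o = 65688029/51090690 (o = 9/7 - ⅐/7298670 = 9/7 - ⅐*1/7298670 = 9/7 - 1/51090690 = 65688029/51090690 ≈ 1.2857)
h = -2153107653/4904706247 (h = -3/7 + 1/(7*(65688029/51090690 - 15)) = -3/7 + 1/(7*(-700672321/51090690)) = -3/7 + (⅐)*(-51090690/700672321) = -3/7 - 7298670/700672321 = -2153107653/4904706247 ≈ -0.43899)
1/(h + H*v(n)) = 1/(-2153107653/4904706247 + 202*55) = 1/(-2153107653/4904706247 + 11110) = 1/(54489133296517/4904706247) = 4904706247/54489133296517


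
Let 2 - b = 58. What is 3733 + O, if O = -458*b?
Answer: 29381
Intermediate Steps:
b = -56 (b = 2 - 1*58 = 2 - 58 = -56)
O = 25648 (O = -458*(-56) = 25648)
3733 + O = 3733 + 25648 = 29381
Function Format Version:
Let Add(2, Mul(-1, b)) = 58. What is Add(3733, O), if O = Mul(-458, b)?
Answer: 29381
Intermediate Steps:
b = -56 (b = Add(2, Mul(-1, 58)) = Add(2, -58) = -56)
O = 25648 (O = Mul(-458, -56) = 25648)
Add(3733, O) = Add(3733, 25648) = 29381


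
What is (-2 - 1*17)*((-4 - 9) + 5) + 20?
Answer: 172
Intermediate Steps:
(-2 - 1*17)*((-4 - 9) + 5) + 20 = (-2 - 17)*(-13 + 5) + 20 = -19*(-8) + 20 = 152 + 20 = 172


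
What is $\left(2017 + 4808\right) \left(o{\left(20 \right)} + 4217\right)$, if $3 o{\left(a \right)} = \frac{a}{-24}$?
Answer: $\frac{172674775}{6} \approx 2.8779 \cdot 10^{7}$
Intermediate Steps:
$o{\left(a \right)} = - \frac{a}{72}$ ($o{\left(a \right)} = \frac{a \frac{1}{-24}}{3} = \frac{a \left(- \frac{1}{24}\right)}{3} = \frac{\left(- \frac{1}{24}\right) a}{3} = - \frac{a}{72}$)
$\left(2017 + 4808\right) \left(o{\left(20 \right)} + 4217\right) = \left(2017 + 4808\right) \left(\left(- \frac{1}{72}\right) 20 + 4217\right) = 6825 \left(- \frac{5}{18} + 4217\right) = 6825 \cdot \frac{75901}{18} = \frac{172674775}{6}$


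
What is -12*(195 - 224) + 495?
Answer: 843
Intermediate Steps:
-12*(195 - 224) + 495 = -12*(-29) + 495 = 348 + 495 = 843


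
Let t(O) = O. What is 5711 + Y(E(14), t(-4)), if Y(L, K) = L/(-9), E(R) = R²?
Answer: 51203/9 ≈ 5689.2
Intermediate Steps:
Y(L, K) = -L/9 (Y(L, K) = L*(-⅑) = -L/9)
5711 + Y(E(14), t(-4)) = 5711 - ⅑*14² = 5711 - ⅑*196 = 5711 - 196/9 = 51203/9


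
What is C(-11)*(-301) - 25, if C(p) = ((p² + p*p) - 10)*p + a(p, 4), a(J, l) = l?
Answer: 766923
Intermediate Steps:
C(p) = 4 + p*(-10 + 2*p²) (C(p) = ((p² + p*p) - 10)*p + 4 = ((p² + p²) - 10)*p + 4 = (2*p² - 10)*p + 4 = (-10 + 2*p²)*p + 4 = p*(-10 + 2*p²) + 4 = 4 + p*(-10 + 2*p²))
C(-11)*(-301) - 25 = (4 - 10*(-11) + 2*(-11)³)*(-301) - 25 = (4 + 110 + 2*(-1331))*(-301) - 25 = (4 + 110 - 2662)*(-301) - 25 = -2548*(-301) - 25 = 766948 - 25 = 766923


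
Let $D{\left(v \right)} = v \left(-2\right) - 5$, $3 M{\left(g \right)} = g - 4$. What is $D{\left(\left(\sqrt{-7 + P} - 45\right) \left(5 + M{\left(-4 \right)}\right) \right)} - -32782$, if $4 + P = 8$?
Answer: $32987 - \frac{14 i \sqrt{3}}{3} \approx 32987.0 - 8.0829 i$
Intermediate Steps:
$P = 4$ ($P = -4 + 8 = 4$)
$M{\left(g \right)} = - \frac{4}{3} + \frac{g}{3}$ ($M{\left(g \right)} = \frac{g - 4}{3} = \frac{-4 + g}{3} = - \frac{4}{3} + \frac{g}{3}$)
$D{\left(v \right)} = -5 - 2 v$ ($D{\left(v \right)} = - 2 v - 5 = -5 - 2 v$)
$D{\left(\left(\sqrt{-7 + P} - 45\right) \left(5 + M{\left(-4 \right)}\right) \right)} - -32782 = \left(-5 - 2 \left(\sqrt{-7 + 4} - 45\right) \left(5 + \left(- \frac{4}{3} + \frac{1}{3} \left(-4\right)\right)\right)\right) - -32782 = \left(-5 - 2 \left(\sqrt{-3} - 45\right) \left(5 - \frac{8}{3}\right)\right) + 32782 = \left(-5 - 2 \left(i \sqrt{3} - 45\right) \left(5 - \frac{8}{3}\right)\right) + 32782 = \left(-5 - 2 \left(-45 + i \sqrt{3}\right) \frac{7}{3}\right) + 32782 = \left(-5 - 2 \left(-105 + \frac{7 i \sqrt{3}}{3}\right)\right) + 32782 = \left(-5 + \left(210 - \frac{14 i \sqrt{3}}{3}\right)\right) + 32782 = \left(205 - \frac{14 i \sqrt{3}}{3}\right) + 32782 = 32987 - \frac{14 i \sqrt{3}}{3}$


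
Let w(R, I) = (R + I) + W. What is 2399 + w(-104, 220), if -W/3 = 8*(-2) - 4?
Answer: 2575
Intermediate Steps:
W = 60 (W = -3*(8*(-2) - 4) = -3*(-16 - 4) = -3*(-20) = 60)
w(R, I) = 60 + I + R (w(R, I) = (R + I) + 60 = (I + R) + 60 = 60 + I + R)
2399 + w(-104, 220) = 2399 + (60 + 220 - 104) = 2399 + 176 = 2575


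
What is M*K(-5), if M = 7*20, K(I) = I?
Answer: -700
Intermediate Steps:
M = 140
M*K(-5) = 140*(-5) = -700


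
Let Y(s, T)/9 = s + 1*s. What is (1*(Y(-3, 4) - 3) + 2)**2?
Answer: 3025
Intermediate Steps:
Y(s, T) = 18*s (Y(s, T) = 9*(s + 1*s) = 9*(s + s) = 9*(2*s) = 18*s)
(1*(Y(-3, 4) - 3) + 2)**2 = (1*(18*(-3) - 3) + 2)**2 = (1*(-54 - 3) + 2)**2 = (1*(-57) + 2)**2 = (-57 + 2)**2 = (-55)**2 = 3025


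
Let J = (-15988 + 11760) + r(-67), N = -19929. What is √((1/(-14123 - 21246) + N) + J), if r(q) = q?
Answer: I*√30303404319433/35369 ≈ 155.64*I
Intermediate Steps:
J = -4295 (J = (-15988 + 11760) - 67 = -4228 - 67 = -4295)
√((1/(-14123 - 21246) + N) + J) = √((1/(-14123 - 21246) - 19929) - 4295) = √((1/(-35369) - 19929) - 4295) = √((-1/35369 - 19929) - 4295) = √(-704868802/35369 - 4295) = √(-856778657/35369) = I*√30303404319433/35369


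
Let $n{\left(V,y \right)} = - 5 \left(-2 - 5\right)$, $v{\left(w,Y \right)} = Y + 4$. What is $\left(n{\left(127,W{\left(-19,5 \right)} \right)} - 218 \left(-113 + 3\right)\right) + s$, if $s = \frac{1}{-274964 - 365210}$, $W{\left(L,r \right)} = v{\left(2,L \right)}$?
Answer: $\frac{15373778609}{640174} \approx 24015.0$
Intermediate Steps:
$v{\left(w,Y \right)} = 4 + Y$
$W{\left(L,r \right)} = 4 + L$
$n{\left(V,y \right)} = 35$ ($n{\left(V,y \right)} = \left(-5\right) \left(-7\right) = 35$)
$s = - \frac{1}{640174}$ ($s = \frac{1}{-640174} = - \frac{1}{640174} \approx -1.5621 \cdot 10^{-6}$)
$\left(n{\left(127,W{\left(-19,5 \right)} \right)} - 218 \left(-113 + 3\right)\right) + s = \left(35 - 218 \left(-113 + 3\right)\right) - \frac{1}{640174} = \left(35 - -23980\right) - \frac{1}{640174} = \left(35 + 23980\right) - \frac{1}{640174} = 24015 - \frac{1}{640174} = \frac{15373778609}{640174}$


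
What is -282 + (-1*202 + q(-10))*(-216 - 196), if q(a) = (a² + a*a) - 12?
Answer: 5486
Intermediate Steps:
q(a) = -12 + 2*a² (q(a) = (a² + a²) - 12 = 2*a² - 12 = -12 + 2*a²)
-282 + (-1*202 + q(-10))*(-216 - 196) = -282 + (-1*202 + (-12 + 2*(-10)²))*(-216 - 196) = -282 + (-202 + (-12 + 2*100))*(-412) = -282 + (-202 + (-12 + 200))*(-412) = -282 + (-202 + 188)*(-412) = -282 - 14*(-412) = -282 + 5768 = 5486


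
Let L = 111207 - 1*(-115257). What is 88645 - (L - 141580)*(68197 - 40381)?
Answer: -2361044699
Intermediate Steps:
L = 226464 (L = 111207 + 115257 = 226464)
88645 - (L - 141580)*(68197 - 40381) = 88645 - (226464 - 141580)*(68197 - 40381) = 88645 - 84884*27816 = 88645 - 1*2361133344 = 88645 - 2361133344 = -2361044699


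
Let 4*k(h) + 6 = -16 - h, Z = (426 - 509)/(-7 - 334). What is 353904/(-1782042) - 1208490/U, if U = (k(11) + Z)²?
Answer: -667794844532484424/35423502454687 ≈ -18852.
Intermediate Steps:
Z = 83/341 (Z = -83/(-341) = -83*(-1/341) = 83/341 ≈ 0.24340)
k(h) = -11/2 - h/4 (k(h) = -3/2 + (-16 - h)/4 = -3/2 + (-4 - h/4) = -11/2 - h/4)
U = 119268241/1860496 (U = ((-11/2 - ¼*11) + 83/341)² = ((-11/2 - 11/4) + 83/341)² = (-33/4 + 83/341)² = (-10921/1364)² = 119268241/1860496 ≈ 64.106)
353904/(-1782042) - 1208490/U = 353904/(-1782042) - 1208490/119268241/1860496 = 353904*(-1/1782042) - 1208490*1860496/119268241 = -58984/297007 - 2248390811040/119268241 = -667794844532484424/35423502454687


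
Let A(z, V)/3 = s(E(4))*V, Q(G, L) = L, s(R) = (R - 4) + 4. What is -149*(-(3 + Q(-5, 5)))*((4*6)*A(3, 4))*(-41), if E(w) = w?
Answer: -56300544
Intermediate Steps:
s(R) = R (s(R) = (-4 + R) + 4 = R)
A(z, V) = 12*V (A(z, V) = 3*(4*V) = 12*V)
-149*(-(3 + Q(-5, 5)))*((4*6)*A(3, 4))*(-41) = -149*(-(3 + 5))*((4*6)*(12*4))*(-41) = -149*(-1*8)*(24*48)*(-41) = -149*(-8*1152)*(-41) = -(-1373184)*(-41) = -149*377856 = -56300544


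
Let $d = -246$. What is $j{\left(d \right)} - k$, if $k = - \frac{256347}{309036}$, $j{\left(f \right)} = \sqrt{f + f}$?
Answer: $\frac{939}{1132} + 2 i \sqrt{123} \approx 0.8295 + 22.181 i$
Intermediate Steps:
$j{\left(f \right)} = \sqrt{2} \sqrt{f}$ ($j{\left(f \right)} = \sqrt{2 f} = \sqrt{2} \sqrt{f}$)
$k = - \frac{939}{1132}$ ($k = \left(-256347\right) \frac{1}{309036} = - \frac{939}{1132} \approx -0.8295$)
$j{\left(d \right)} - k = \sqrt{2} \sqrt{-246} - - \frac{939}{1132} = \sqrt{2} i \sqrt{246} + \frac{939}{1132} = 2 i \sqrt{123} + \frac{939}{1132} = \frac{939}{1132} + 2 i \sqrt{123}$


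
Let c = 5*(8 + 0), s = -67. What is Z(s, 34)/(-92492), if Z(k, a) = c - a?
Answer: -3/46246 ≈ -6.4870e-5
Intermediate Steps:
c = 40 (c = 5*8 = 40)
Z(k, a) = 40 - a
Z(s, 34)/(-92492) = (40 - 1*34)/(-92492) = (40 - 34)*(-1/92492) = 6*(-1/92492) = -3/46246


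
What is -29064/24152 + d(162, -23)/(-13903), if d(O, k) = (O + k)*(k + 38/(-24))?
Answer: -482321093/503677884 ≈ -0.95760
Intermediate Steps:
d(O, k) = (-19/12 + k)*(O + k) (d(O, k) = (O + k)*(k + 38*(-1/24)) = (O + k)*(k - 19/12) = (O + k)*(-19/12 + k) = (-19/12 + k)*(O + k))
-29064/24152 + d(162, -23)/(-13903) = -29064/24152 + ((-23)**2 - 19/12*162 - 19/12*(-23) + 162*(-23))/(-13903) = -29064*1/24152 + (529 - 513/2 + 437/12 - 3726)*(-1/13903) = -3633/3019 - 41005/12*(-1/13903) = -3633/3019 + 41005/166836 = -482321093/503677884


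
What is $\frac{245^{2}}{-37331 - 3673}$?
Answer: $- \frac{60025}{41004} \approx -1.4639$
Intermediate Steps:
$\frac{245^{2}}{-37331 - 3673} = \frac{60025}{-37331 - 3673} = \frac{60025}{-41004} = 60025 \left(- \frac{1}{41004}\right) = - \frac{60025}{41004}$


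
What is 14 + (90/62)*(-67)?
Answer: -2581/31 ≈ -83.258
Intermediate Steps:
14 + (90/62)*(-67) = 14 + (90*(1/62))*(-67) = 14 + (45/31)*(-67) = 14 - 3015/31 = -2581/31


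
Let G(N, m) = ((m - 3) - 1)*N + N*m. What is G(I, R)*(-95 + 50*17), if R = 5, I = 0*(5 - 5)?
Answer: 0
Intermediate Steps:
I = 0 (I = 0*0 = 0)
G(N, m) = N*m + N*(-4 + m) (G(N, m) = ((-3 + m) - 1)*N + N*m = (-4 + m)*N + N*m = N*(-4 + m) + N*m = N*m + N*(-4 + m))
G(I, R)*(-95 + 50*17) = (2*0*(-2 + 5))*(-95 + 50*17) = (2*0*3)*(-95 + 850) = 0*755 = 0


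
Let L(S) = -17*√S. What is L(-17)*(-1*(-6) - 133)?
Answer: 2159*I*√17 ≈ 8901.8*I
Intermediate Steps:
L(-17)*(-1*(-6) - 133) = (-17*I*√17)*(-1*(-6) - 133) = (-17*I*√17)*(6 - 133) = -17*I*√17*(-127) = 2159*I*√17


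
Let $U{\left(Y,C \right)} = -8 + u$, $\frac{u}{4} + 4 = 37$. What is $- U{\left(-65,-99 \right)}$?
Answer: $-124$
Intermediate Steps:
$u = 132$ ($u = -16 + 4 \cdot 37 = -16 + 148 = 132$)
$U{\left(Y,C \right)} = 124$ ($U{\left(Y,C \right)} = -8 + 132 = 124$)
$- U{\left(-65,-99 \right)} = \left(-1\right) 124 = -124$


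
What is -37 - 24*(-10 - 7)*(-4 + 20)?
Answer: 6491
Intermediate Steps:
-37 - 24*(-10 - 7)*(-4 + 20) = -37 - (-408)*16 = -37 - 24*(-272) = -37 + 6528 = 6491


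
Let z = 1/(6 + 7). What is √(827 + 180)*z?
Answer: √1007/13 ≈ 2.4410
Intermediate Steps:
z = 1/13 ≈ 0.076923
√(827 + 180)*z = √(827 + 180)*(1/13) = √1007*(1/13) = √1007/13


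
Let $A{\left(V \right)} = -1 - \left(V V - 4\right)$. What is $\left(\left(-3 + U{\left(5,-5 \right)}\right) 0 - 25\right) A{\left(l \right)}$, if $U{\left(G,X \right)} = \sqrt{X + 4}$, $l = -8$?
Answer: $1525$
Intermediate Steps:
$U{\left(G,X \right)} = \sqrt{4 + X}$
$A{\left(V \right)} = 3 - V^{2}$ ($A{\left(V \right)} = -1 - \left(V^{2} - 4\right) = -1 - \left(-4 + V^{2}\right) = 3 - V^{2}$)
$\left(\left(-3 + U{\left(5,-5 \right)}\right) 0 - 25\right) A{\left(l \right)} = \left(\left(-3 + \sqrt{4 - 5}\right) 0 - 25\right) \left(3 - \left(-8\right)^{2}\right) = \left(\left(-3 + \sqrt{-1}\right) 0 - 25\right) \left(3 - 64\right) = \left(\left(-3 + i\right) 0 - 25\right) \left(3 - 64\right) = \left(0 - 25\right) \left(-61\right) = \left(-25\right) \left(-61\right) = 1525$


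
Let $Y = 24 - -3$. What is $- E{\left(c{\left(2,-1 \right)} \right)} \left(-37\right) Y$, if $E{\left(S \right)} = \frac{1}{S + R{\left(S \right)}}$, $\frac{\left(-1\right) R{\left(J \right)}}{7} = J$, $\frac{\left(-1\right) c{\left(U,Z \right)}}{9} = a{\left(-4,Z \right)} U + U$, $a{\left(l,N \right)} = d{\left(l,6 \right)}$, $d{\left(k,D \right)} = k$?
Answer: $- \frac{37}{12} \approx -3.0833$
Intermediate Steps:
$a{\left(l,N \right)} = l$
$Y = 27$ ($Y = 24 + 3 = 27$)
$c{\left(U,Z \right)} = 27 U$ ($c{\left(U,Z \right)} = - 9 \left(- 4 U + U\right) = - 9 \left(- 3 U\right) = 27 U$)
$R{\left(J \right)} = - 7 J$
$E{\left(S \right)} = - \frac{1}{6 S}$ ($E{\left(S \right)} = \frac{1}{S - 7 S} = \frac{1}{\left(-6\right) S} = - \frac{1}{6 S}$)
$- E{\left(c{\left(2,-1 \right)} \right)} \left(-37\right) Y = - - \frac{1}{6 \cdot 27 \cdot 2} \left(-37\right) 27 = - - \frac{1}{6 \cdot 54} \left(-37\right) 27 = - \left(- \frac{1}{6}\right) \frac{1}{54} \left(-37\right) 27 = - \left(- \frac{1}{324}\right) \left(-37\right) 27 = - \frac{37 \cdot 27}{324} = \left(-1\right) \frac{37}{12} = - \frac{37}{12}$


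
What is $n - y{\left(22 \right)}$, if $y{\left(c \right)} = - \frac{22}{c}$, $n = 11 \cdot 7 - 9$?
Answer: $69$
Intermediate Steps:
$n = 68$ ($n = 77 - 9 = 68$)
$n - y{\left(22 \right)} = 68 - - \frac{22}{22} = 68 - \left(-22\right) \frac{1}{22} = 68 - -1 = 68 + 1 = 69$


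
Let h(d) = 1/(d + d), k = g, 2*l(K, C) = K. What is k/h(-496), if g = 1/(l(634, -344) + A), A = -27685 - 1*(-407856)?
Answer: -124/47561 ≈ -0.0026072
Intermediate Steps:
l(K, C) = K/2
A = 380171 (A = -27685 + 407856 = 380171)
g = 1/380488 (g = 1/((½)*634 + 380171) = 1/(317 + 380171) = 1/380488 ≈ 2.6282e-6)
k = 1/380488 ≈ 2.6282e-6
h(d) = 1/(2*d)
k/h(-496) = 1/(380488*(((½)/(-496)))) = 1/(380488*(((½)*(-1/496)))) = 1/(380488*(-1/992)) = (1/380488)*(-992) = -124/47561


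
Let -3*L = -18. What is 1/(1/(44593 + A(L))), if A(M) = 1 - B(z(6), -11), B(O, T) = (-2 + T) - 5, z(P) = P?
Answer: 44612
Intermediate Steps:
L = 6 (L = -1/3*(-18) = 6)
B(O, T) = -7 + T
A(M) = 19 (A(M) = 1 - (-7 - 11) = 1 - 1*(-18) = 1 + 18 = 19)
1/(1/(44593 + A(L))) = 1/(1/(44593 + 19)) = 1/(1/44612) = 44612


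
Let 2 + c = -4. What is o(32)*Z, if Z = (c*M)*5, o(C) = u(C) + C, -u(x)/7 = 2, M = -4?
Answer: 2160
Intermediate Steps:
u(x) = -14 (u(x) = -7*2 = -14)
o(C) = -14 + C
c = -6 (c = -2 - 4 = -6)
Z = 120 (Z = -6*(-4)*5 = 24*5 = 120)
o(32)*Z = (-14 + 32)*120 = 18*120 = 2160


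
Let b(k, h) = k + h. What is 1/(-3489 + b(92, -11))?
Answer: -1/3408 ≈ -0.00029343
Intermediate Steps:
b(k, h) = h + k
1/(-3489 + b(92, -11)) = 1/(-3489 + (-11 + 92)) = 1/(-3489 + 81) = 1/(-3408) = -1/3408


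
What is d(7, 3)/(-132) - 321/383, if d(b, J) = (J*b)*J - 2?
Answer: -65735/50556 ≈ -1.3002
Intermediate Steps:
d(b, J) = -2 + b*J² (d(b, J) = b*J² - 2 = -2 + b*J²)
d(7, 3)/(-132) - 321/383 = (-2 + 7*3²)/(-132) - 321/383 = (-2 + 7*9)*(-1/132) - 321*1/383 = (-2 + 63)*(-1/132) - 321/383 = 61*(-1/132) - 321/383 = -61/132 - 321/383 = -65735/50556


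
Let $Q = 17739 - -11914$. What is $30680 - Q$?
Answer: $1027$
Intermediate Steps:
$Q = 29653$ ($Q = 17739 + 11914 = 29653$)
$30680 - Q = 30680 - 29653 = 1027$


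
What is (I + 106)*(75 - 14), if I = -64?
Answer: 2562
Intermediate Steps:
(I + 106)*(75 - 14) = (-64 + 106)*(75 - 14) = 42*61 = 2562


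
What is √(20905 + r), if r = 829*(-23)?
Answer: √1838 ≈ 42.872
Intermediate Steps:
r = -19067
√(20905 + r) = √(20905 - 19067) = √1838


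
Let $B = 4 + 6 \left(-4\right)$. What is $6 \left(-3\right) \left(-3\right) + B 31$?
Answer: $-566$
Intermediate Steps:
$B = -20$ ($B = 4 - 24 = -20$)
$6 \left(-3\right) \left(-3\right) + B 31 = 6 \left(-3\right) \left(-3\right) - 620 = \left(-18\right) \left(-3\right) - 620 = 54 - 620 = -566$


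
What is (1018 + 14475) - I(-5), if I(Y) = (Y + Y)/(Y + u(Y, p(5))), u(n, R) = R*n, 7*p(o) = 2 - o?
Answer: 30979/2 ≈ 15490.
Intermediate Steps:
p(o) = 2/7 - o/7 (p(o) = (2 - o)/7 = 2/7 - o/7)
I(Y) = 7/2 (I(Y) = (Y + Y)/(Y + (2/7 - 1/7*5)*Y) = (2*Y)/(Y + (2/7 - 5/7)*Y) = (2*Y)/(Y - 3*Y/7) = (2*Y)/((4*Y/7)) = (2*Y)*(7/(4*Y)) = 7/2)
(1018 + 14475) - I(-5) = (1018 + 14475) - 1*7/2 = 15493 - 7/2 = 30979/2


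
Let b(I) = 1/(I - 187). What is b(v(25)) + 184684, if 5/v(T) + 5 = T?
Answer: 137958944/747 ≈ 1.8468e+5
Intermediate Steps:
v(T) = 5/(-5 + T)
b(I) = 1/(-187 + I)
b(v(25)) + 184684 = 1/(-187 + 5/(-5 + 25)) + 184684 = 1/(-187 + 5/20) + 184684 = 1/(-187 + 5*(1/20)) + 184684 = 1/(-187 + ¼) + 184684 = 1/(-747/4) + 184684 = -4/747 + 184684 = 137958944/747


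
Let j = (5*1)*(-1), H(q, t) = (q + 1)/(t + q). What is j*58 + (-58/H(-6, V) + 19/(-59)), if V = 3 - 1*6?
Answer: -116443/295 ≈ -394.72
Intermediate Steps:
V = -3 (V = 3 - 6 = -3)
H(q, t) = (1 + q)/(q + t)
j = -5 (j = 5*(-1) = -5)
j*58 + (-58/H(-6, V) + 19/(-59)) = -5*58 + (-58*(-6 - 3)/(1 - 6) + 19/(-59)) = -290 + (-58/(-5/(-9)) + 19*(-1/59)) = -290 + (-58/((-⅑*(-5))) - 19/59) = -290 + (-58/5/9 - 19/59) = -290 + (-58*9/5 - 19/59) = -290 + (-522/5 - 19/59) = -290 - 30893/295 = -116443/295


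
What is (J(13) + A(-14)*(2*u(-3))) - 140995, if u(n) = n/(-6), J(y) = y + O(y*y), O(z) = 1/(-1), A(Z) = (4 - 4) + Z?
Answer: -140997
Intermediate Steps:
A(Z) = Z (A(Z) = 0 + Z = Z)
O(z) = -1
J(y) = -1 + y (J(y) = y - 1 = -1 + y)
u(n) = -n/6 (u(n) = n*(-1/6) = -n/6)
(J(13) + A(-14)*(2*u(-3))) - 140995 = ((-1 + 13) - 28*(-1/6*(-3))) - 140995 = (12 - 28/2) - 140995 = (12 - 14*1) - 140995 = (12 - 14) - 140995 = -2 - 140995 = -140997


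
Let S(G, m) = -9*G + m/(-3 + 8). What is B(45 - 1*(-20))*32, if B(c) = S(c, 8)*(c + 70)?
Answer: -2520288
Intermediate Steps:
S(G, m) = -9*G + m/5
B(c) = (70 + c)*(8/5 - 9*c) (B(c) = (-9*c + (1/5)*8)*(c + 70) = (-9*c + 8/5)*(70 + c) = (8/5 - 9*c)*(70 + c) = (70 + c)*(8/5 - 9*c))
B(45 - 1*(-20))*32 = -(-8 + 45*(45 - 1*(-20)))*(70 + (45 - 1*(-20)))/5*32 = -(-8 + 45*(45 + 20))*(70 + (45 + 20))/5*32 = -(-8 + 45*65)*(70 + 65)/5*32 = -1/5*(-8 + 2925)*135*32 = -1/5*2917*135*32 = -78759*32 = -2520288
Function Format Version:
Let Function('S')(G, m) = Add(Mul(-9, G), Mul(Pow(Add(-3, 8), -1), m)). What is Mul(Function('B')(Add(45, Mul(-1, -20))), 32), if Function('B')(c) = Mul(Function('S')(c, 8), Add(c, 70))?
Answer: -2520288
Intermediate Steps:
Function('S')(G, m) = Add(Mul(-9, G), Mul(Rational(1, 5), m)) (Function('S')(G, m) = Add(Mul(-9, G), Mul(Pow(5, -1), m)) = Add(Mul(-9, G), Mul(Rational(1, 5), m)))
Function('B')(c) = Mul(Add(70, c), Add(Rational(8, 5), Mul(-9, c))) (Function('B')(c) = Mul(Add(Mul(-9, c), Mul(Rational(1, 5), 8)), Add(c, 70)) = Mul(Add(Mul(-9, c), Rational(8, 5)), Add(70, c)) = Mul(Add(Rational(8, 5), Mul(-9, c)), Add(70, c)) = Mul(Add(70, c), Add(Rational(8, 5), Mul(-9, c))))
Mul(Function('B')(Add(45, Mul(-1, -20))), 32) = Mul(Mul(Rational(-1, 5), Add(-8, Mul(45, Add(45, Mul(-1, -20)))), Add(70, Add(45, Mul(-1, -20)))), 32) = Mul(Mul(Rational(-1, 5), Add(-8, Mul(45, Add(45, 20))), Add(70, Add(45, 20))), 32) = Mul(Mul(Rational(-1, 5), Add(-8, Mul(45, 65)), Add(70, 65)), 32) = Mul(Mul(Rational(-1, 5), Add(-8, 2925), 135), 32) = Mul(Mul(Rational(-1, 5), 2917, 135), 32) = Mul(-78759, 32) = -2520288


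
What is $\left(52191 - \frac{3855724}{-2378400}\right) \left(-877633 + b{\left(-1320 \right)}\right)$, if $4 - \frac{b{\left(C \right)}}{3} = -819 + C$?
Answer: $- \frac{6759177978984331}{148650} \approx -4.547 \cdot 10^{10}$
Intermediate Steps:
$b{\left(C \right)} = 2469 - 3 C$ ($b{\left(C \right)} = 12 - 3 \left(-819 + C\right) = 12 - \left(-2457 + 3 C\right) = 2469 - 3 C$)
$\left(52191 - \frac{3855724}{-2378400}\right) \left(-877633 + b{\left(-1320 \right)}\right) = \left(52191 - \frac{3855724}{-2378400}\right) \left(-877633 + \left(2469 - -3960\right)\right) = \left(52191 - - \frac{963931}{594600}\right) \left(-877633 + \left(2469 + 3960\right)\right) = \left(52191 + \frac{963931}{594600}\right) \left(-877633 + 6429\right) = \frac{31033732531}{594600} \left(-871204\right) = - \frac{6759177978984331}{148650}$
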